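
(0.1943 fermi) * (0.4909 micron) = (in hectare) 9.538e-27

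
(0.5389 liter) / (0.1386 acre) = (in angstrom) 9608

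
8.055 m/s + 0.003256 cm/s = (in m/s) 8.055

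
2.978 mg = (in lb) 6.565e-06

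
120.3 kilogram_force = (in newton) 1180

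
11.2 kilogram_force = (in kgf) 11.2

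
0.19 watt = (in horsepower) 0.0002548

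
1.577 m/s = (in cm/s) 157.7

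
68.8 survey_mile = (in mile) 68.8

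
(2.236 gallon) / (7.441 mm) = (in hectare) 0.0001138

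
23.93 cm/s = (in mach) 0.0007028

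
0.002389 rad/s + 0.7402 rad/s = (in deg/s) 42.55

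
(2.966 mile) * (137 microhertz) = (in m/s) 0.6539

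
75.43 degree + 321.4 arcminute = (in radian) 1.41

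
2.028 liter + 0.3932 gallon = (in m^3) 0.003516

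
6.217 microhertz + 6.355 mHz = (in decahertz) 0.0006361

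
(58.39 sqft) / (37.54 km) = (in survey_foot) 0.0004741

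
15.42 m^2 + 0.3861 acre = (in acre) 0.3899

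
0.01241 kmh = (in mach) 1.012e-05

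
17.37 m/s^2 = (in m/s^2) 17.37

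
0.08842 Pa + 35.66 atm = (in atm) 35.66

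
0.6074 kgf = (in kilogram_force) 0.6074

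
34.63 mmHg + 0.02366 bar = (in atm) 0.06892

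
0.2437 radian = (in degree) 13.96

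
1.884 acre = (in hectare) 0.7624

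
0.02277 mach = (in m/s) 7.753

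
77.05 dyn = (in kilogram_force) 7.857e-05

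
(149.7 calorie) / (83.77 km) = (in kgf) 0.0007624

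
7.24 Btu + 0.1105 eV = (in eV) 4.768e+22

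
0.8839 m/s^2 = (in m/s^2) 0.8839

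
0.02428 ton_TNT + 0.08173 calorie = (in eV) 6.341e+26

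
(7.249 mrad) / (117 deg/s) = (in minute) 5.916e-05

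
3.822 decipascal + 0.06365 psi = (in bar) 0.004392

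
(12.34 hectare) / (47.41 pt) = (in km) 7378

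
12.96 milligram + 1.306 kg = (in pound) 2.879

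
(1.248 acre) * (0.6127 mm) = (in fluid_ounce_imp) 1.089e+05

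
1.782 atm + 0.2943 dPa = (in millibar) 1806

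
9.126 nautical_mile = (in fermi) 1.69e+19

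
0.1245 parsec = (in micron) 3.842e+21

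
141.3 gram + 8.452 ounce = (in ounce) 13.44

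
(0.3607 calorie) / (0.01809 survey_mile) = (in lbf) 0.01165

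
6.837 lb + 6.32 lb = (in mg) 5.968e+06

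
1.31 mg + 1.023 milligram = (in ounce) 8.229e-05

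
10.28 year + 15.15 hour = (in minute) 5.404e+06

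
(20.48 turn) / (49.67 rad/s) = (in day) 2.998e-05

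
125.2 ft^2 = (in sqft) 125.2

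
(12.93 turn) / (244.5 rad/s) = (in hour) 9.23e-05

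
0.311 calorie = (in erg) 1.301e+07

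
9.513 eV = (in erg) 1.524e-11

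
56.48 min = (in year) 0.0001075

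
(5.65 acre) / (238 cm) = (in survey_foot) 3.152e+04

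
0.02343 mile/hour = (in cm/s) 1.047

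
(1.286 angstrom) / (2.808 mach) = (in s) 1.345e-13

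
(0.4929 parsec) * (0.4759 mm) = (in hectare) 7.238e+08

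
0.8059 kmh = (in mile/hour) 0.5008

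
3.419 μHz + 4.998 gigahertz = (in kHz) 4.998e+06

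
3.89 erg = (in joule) 3.89e-07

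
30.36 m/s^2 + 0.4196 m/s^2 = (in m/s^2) 30.78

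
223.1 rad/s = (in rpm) 2130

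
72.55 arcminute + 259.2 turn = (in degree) 9.331e+04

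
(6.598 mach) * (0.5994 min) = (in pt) 2.29e+08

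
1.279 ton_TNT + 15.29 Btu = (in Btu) 5.072e+06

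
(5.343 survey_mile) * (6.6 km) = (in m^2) 5.675e+07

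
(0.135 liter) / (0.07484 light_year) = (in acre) 4.711e-23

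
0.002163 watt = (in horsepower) 2.901e-06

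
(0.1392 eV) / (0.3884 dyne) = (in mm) 5.742e-12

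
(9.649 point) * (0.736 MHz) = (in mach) 7.358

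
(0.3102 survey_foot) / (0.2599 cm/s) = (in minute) 0.6063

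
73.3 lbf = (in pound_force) 73.3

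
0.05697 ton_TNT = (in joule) 2.384e+08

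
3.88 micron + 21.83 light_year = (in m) 2.065e+17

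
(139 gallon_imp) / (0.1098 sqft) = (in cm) 6195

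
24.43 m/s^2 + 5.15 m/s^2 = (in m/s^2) 29.58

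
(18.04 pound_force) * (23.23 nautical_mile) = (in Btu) 3272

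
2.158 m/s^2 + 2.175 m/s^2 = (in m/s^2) 4.333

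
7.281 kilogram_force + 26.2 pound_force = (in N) 187.9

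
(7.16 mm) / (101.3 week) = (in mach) 3.432e-13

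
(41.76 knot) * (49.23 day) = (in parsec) 2.961e-09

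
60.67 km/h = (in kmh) 60.67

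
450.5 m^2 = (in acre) 0.1113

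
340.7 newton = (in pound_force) 76.59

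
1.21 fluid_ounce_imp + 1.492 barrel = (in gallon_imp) 52.19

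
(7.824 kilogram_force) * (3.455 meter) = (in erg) 2.651e+09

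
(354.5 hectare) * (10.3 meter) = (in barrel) 2.297e+08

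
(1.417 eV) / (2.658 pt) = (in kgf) 2.469e-17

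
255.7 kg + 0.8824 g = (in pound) 563.7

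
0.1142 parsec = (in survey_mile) 2.19e+12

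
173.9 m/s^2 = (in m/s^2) 173.9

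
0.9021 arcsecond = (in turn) 6.961e-07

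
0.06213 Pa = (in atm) 6.132e-07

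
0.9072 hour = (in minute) 54.43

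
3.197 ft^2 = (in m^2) 0.297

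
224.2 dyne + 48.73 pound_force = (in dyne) 2.168e+07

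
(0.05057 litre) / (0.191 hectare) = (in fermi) 2.648e+07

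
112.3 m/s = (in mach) 0.3298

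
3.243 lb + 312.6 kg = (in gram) 3.141e+05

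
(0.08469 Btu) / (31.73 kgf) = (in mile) 0.0001784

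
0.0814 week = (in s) 4.923e+04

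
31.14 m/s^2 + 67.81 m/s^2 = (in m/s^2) 98.95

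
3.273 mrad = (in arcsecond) 675.1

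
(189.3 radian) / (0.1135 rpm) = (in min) 265.4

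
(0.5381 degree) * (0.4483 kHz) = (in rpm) 40.21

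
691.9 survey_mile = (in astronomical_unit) 7.443e-06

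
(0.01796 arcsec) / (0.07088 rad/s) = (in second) 1.228e-06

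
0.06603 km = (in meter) 66.03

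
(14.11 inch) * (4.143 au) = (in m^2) 2.221e+11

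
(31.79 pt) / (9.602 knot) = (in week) 3.754e-09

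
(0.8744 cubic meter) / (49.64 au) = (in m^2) 1.177e-13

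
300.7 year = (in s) 9.483e+09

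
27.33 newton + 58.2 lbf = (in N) 286.2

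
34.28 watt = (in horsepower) 0.04597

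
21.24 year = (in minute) 1.116e+07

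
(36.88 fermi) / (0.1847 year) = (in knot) 1.231e-20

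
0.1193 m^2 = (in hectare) 1.193e-05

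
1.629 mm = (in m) 0.001629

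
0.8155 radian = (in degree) 46.72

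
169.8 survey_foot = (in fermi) 5.176e+16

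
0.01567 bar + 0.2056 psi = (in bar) 0.02985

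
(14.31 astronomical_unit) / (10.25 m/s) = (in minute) 3.481e+09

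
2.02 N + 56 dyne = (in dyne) 2.021e+05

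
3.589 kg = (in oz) 126.6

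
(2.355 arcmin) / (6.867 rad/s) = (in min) 1.663e-06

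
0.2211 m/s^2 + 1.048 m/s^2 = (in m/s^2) 1.269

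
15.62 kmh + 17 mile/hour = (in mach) 0.03506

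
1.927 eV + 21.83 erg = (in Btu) 2.069e-09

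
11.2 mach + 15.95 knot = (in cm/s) 3.822e+05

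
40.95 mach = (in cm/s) 1.394e+06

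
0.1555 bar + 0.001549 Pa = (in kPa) 15.55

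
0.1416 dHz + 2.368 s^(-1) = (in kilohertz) 0.002382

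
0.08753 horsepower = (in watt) 65.27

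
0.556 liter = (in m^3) 0.000556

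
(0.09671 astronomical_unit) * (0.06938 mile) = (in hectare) 1.615e+08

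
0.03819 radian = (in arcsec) 7877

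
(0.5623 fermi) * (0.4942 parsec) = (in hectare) 0.0008575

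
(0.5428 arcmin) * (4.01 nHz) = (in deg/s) 3.628e-11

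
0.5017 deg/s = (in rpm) 0.08362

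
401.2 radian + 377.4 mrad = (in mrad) 4.016e+05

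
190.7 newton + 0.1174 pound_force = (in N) 191.2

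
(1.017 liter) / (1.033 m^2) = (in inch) 0.03876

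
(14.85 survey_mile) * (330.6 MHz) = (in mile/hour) 1.767e+13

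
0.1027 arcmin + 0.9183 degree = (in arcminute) 55.2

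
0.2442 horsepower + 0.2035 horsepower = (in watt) 333.8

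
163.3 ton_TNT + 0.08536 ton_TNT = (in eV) 4.267e+30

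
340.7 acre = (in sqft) 1.484e+07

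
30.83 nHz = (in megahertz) 3.083e-14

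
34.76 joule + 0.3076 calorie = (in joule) 36.05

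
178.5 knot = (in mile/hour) 205.4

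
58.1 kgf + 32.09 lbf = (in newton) 712.5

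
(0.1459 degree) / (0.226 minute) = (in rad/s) 0.0001878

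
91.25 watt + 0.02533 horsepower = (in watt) 110.1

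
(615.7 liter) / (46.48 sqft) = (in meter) 0.1426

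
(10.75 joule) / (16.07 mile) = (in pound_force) 9.345e-05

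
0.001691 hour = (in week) 1.007e-05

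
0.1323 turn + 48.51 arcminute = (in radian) 0.8454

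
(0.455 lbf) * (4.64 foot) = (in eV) 1.787e+19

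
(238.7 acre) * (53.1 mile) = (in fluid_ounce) 2.791e+15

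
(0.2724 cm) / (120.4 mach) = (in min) 1.107e-09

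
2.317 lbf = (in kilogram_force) 1.051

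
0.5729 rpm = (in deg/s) 3.437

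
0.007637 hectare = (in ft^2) 822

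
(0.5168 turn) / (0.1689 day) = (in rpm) 0.002125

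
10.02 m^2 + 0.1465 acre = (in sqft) 6489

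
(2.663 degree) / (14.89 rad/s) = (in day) 3.613e-08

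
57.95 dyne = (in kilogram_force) 5.909e-05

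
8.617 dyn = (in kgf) 8.787e-06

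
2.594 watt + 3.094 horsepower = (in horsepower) 3.097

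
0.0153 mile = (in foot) 80.78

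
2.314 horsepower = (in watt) 1726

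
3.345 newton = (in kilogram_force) 0.3411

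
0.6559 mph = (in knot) 0.57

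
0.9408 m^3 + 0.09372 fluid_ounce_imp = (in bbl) 5.917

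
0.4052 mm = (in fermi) 4.052e+11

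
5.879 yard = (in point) 1.524e+04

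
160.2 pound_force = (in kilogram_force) 72.67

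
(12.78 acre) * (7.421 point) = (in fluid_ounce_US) 4.578e+06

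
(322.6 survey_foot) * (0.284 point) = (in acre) 2.434e-06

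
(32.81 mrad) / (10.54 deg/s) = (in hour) 4.954e-05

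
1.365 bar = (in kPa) 136.5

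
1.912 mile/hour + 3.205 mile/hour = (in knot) 4.447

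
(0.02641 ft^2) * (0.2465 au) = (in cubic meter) 9.048e+07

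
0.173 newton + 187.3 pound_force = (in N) 833.3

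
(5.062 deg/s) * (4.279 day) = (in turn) 5198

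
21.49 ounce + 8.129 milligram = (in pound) 1.343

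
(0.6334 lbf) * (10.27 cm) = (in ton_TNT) 6.916e-11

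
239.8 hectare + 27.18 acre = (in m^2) 2.508e+06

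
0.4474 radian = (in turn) 0.07121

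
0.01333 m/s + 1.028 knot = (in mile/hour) 1.213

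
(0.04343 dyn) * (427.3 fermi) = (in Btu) 1.759e-22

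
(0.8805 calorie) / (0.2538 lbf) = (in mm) 3263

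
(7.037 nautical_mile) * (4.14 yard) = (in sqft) 5.31e+05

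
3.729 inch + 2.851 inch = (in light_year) 1.767e-17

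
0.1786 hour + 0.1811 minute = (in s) 653.8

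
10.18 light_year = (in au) 6.438e+05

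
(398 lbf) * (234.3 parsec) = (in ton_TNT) 3.059e+12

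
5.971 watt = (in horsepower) 0.008007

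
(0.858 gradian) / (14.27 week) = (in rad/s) 1.562e-09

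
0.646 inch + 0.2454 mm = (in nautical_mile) 8.992e-06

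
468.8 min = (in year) 0.0008919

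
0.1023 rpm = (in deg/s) 0.6138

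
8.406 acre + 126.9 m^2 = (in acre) 8.437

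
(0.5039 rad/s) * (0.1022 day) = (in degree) 2.549e+05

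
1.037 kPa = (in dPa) 1.037e+04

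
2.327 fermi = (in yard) 2.545e-15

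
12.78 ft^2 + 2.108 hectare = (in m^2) 2.108e+04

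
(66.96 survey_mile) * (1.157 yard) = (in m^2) 1.14e+05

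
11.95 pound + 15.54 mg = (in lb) 11.95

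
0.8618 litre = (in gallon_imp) 0.1896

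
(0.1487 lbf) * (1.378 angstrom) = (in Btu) 8.639e-14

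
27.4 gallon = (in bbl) 0.6524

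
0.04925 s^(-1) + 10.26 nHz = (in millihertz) 49.25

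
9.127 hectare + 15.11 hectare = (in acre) 59.89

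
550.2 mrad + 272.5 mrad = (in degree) 47.14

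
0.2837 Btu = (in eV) 1.868e+21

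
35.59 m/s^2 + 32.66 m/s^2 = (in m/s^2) 68.25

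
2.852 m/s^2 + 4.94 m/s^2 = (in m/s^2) 7.792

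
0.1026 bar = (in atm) 0.1013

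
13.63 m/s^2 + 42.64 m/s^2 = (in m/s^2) 56.27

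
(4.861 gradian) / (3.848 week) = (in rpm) 3.133e-07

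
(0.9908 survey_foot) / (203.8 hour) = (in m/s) 4.116e-07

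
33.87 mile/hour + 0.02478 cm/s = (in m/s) 15.14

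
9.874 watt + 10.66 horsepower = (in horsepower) 10.67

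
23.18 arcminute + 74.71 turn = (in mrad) 4.694e+05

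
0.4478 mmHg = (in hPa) 0.597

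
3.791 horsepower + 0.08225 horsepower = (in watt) 2888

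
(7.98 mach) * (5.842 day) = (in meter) 1.371e+09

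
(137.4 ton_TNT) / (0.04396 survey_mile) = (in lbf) 1.827e+09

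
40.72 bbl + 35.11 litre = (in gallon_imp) 1432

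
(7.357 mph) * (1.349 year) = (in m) 1.399e+08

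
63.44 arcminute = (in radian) 0.01845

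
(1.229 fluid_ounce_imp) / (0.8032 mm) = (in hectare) 4.348e-06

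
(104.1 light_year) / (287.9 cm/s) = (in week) 5.656e+11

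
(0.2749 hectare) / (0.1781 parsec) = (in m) 5.002e-13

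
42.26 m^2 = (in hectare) 0.004226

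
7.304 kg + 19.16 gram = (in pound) 16.14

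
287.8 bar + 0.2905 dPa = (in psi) 4174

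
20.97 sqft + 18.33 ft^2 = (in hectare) 0.0003651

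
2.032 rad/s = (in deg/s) 116.4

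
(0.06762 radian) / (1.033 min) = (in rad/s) 0.001091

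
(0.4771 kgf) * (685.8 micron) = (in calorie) 0.0007669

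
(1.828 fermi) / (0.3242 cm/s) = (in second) 5.638e-13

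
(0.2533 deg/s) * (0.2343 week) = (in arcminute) 2.154e+06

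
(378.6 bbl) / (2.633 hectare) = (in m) 0.002286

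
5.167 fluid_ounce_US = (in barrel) 0.0009611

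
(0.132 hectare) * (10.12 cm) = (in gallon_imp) 2.938e+04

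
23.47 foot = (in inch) 281.6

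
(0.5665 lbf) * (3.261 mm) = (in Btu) 7.789e-06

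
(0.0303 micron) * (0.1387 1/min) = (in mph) 1.567e-10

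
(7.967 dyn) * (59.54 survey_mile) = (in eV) 4.765e+19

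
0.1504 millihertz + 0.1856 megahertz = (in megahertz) 0.1856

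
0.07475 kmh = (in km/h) 0.07475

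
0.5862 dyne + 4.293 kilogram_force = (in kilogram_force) 4.293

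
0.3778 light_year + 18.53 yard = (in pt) 1.013e+19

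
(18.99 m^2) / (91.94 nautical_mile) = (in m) 0.0001115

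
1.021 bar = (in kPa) 102.1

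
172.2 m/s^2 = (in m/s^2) 172.2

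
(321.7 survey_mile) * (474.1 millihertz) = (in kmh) 8.836e+05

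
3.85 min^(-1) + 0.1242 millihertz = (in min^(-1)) 3.857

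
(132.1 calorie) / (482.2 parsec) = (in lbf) 8.351e-18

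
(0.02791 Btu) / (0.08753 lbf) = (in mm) 7.563e+04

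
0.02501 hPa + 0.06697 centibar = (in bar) 0.0006947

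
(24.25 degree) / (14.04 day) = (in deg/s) 1.999e-05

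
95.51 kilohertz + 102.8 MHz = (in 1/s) 1.029e+08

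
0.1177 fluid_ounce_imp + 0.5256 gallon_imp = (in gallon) 0.6321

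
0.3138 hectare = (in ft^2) 3.378e+04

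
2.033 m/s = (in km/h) 7.319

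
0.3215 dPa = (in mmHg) 0.0002411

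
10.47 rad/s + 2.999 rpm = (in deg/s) 617.9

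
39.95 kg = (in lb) 88.07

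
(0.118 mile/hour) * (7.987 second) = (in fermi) 4.213e+14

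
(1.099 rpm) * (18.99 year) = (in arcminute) 2.369e+11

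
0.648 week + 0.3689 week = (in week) 1.017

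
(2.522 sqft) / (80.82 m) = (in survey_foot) 0.009511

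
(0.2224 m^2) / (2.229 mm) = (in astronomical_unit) 6.67e-10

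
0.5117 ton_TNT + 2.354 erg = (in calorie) 5.117e+08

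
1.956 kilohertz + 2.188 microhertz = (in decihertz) 1.956e+04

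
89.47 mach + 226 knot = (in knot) 5.944e+04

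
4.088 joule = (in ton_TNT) 9.771e-10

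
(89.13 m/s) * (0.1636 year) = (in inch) 1.81e+10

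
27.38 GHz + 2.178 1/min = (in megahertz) 2.738e+04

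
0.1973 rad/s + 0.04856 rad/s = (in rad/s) 0.2459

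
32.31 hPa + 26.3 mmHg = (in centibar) 6.737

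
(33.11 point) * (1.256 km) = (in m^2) 14.67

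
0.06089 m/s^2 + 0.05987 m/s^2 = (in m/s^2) 0.1208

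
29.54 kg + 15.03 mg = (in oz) 1042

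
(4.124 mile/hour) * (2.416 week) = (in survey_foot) 8.838e+06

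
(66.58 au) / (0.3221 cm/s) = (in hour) 8.59e+11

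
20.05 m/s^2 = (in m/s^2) 20.05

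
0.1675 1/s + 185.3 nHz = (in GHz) 1.675e-10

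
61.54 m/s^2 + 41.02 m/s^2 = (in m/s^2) 102.6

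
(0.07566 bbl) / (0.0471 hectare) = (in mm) 0.02554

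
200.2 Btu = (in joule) 2.112e+05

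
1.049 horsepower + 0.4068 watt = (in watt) 782.6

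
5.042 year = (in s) 1.59e+08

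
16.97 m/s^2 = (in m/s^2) 16.97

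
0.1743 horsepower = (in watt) 130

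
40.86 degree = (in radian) 0.7131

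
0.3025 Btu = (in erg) 3.192e+09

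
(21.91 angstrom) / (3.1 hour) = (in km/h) 7.068e-13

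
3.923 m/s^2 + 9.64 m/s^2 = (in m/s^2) 13.56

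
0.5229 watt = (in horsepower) 0.0007012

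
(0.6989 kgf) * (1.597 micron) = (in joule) 1.095e-05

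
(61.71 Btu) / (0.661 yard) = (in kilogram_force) 1.098e+04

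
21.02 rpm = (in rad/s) 2.201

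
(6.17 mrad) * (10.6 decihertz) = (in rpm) 0.06245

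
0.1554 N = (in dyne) 1.554e+04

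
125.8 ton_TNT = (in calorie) 1.258e+11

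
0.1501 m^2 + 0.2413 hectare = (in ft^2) 2.597e+04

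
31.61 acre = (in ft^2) 1.377e+06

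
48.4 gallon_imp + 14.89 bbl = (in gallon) 683.5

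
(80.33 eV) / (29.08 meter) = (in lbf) 9.95e-20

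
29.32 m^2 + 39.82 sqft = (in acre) 0.008159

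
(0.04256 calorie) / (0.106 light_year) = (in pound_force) 3.992e-17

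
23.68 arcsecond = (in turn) 1.827e-05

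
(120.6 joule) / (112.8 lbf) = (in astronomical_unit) 1.607e-12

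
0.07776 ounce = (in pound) 0.00486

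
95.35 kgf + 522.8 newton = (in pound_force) 327.7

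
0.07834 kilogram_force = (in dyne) 7.683e+04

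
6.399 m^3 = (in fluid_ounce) 2.164e+05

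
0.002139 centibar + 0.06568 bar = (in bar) 0.0657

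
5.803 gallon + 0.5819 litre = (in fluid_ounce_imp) 793.6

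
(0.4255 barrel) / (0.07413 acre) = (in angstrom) 2.255e+06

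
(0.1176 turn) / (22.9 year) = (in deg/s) 5.862e-08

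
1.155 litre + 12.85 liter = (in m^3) 0.01401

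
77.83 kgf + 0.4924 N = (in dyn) 7.637e+07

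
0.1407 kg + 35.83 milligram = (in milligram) 1.407e+05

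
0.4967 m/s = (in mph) 1.111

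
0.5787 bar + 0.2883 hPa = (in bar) 0.579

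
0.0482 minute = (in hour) 0.0008033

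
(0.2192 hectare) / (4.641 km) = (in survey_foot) 1.55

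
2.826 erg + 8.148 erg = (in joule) 1.097e-06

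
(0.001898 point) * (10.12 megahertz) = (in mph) 15.16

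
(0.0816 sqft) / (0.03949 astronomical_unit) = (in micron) 1.283e-06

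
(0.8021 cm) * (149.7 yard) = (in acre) 0.0002713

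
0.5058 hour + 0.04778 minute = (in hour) 0.5066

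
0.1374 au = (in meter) 2.055e+10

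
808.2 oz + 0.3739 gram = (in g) 2.291e+04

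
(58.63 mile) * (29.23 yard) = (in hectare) 252.2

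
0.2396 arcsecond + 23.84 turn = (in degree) 8582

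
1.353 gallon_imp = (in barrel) 0.03869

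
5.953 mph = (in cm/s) 266.1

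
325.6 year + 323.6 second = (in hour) 2.852e+06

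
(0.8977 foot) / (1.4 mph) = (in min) 0.007287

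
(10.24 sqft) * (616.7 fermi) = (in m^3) 5.867e-13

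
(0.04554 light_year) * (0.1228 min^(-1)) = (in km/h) 3.174e+12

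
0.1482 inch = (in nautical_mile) 2.033e-06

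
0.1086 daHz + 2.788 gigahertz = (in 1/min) 1.673e+11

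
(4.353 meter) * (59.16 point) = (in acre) 2.245e-05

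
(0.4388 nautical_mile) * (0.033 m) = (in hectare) 0.002682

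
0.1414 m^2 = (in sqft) 1.522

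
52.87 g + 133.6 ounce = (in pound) 8.467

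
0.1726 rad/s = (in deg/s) 9.889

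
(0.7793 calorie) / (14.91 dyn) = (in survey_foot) 7.175e+04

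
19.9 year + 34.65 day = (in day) 7298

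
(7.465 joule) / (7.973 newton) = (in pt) 2654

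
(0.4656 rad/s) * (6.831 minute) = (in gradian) 1.215e+04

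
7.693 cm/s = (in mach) 0.0002259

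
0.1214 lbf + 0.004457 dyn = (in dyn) 5.4e+04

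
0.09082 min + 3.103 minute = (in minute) 3.194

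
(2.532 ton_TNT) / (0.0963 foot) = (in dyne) 3.609e+16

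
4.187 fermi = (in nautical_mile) 2.261e-18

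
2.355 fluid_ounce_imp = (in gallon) 0.01768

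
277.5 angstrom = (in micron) 0.02775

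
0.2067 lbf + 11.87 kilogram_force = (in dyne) 1.173e+07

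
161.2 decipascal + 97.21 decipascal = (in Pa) 25.84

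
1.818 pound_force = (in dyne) 8.087e+05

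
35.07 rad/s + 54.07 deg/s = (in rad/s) 36.01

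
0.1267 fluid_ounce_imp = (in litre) 0.0036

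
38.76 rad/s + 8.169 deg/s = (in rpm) 371.5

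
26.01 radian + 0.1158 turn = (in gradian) 1702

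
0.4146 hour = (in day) 0.01728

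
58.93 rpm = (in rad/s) 6.171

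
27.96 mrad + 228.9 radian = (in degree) 1.312e+04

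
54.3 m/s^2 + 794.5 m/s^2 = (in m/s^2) 848.8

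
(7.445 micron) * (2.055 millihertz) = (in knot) 2.974e-08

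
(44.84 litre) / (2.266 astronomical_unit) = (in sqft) 1.424e-12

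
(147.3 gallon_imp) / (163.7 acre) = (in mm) 0.001011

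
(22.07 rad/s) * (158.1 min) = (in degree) 1.2e+07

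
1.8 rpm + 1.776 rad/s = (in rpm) 18.76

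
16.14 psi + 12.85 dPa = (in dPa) 1.113e+06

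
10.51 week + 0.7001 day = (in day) 74.27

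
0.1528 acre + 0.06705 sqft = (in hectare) 0.06184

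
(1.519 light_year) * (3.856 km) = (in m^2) 5.541e+19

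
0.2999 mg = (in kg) 2.999e-07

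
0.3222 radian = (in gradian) 20.51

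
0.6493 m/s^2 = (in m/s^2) 0.6493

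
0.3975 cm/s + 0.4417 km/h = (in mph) 0.2834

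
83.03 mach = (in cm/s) 2.827e+06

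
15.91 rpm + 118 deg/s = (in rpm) 35.58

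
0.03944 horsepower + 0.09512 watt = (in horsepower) 0.03957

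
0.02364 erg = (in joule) 2.364e-09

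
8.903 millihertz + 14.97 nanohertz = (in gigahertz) 8.903e-12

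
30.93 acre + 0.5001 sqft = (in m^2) 1.252e+05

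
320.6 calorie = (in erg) 1.341e+10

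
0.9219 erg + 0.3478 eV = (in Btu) 8.738e-11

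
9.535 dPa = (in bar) 9.535e-06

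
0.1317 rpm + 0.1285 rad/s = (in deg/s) 8.153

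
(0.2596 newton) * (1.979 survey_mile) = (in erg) 8.268e+09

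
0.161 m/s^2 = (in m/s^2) 0.161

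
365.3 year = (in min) 1.92e+08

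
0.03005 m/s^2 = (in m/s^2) 0.03005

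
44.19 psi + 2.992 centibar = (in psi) 44.62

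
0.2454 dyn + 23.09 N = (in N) 23.09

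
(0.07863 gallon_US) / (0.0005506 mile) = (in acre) 8.3e-08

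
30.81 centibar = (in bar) 0.3081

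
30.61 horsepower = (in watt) 2.283e+04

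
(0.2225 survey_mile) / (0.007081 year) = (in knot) 0.003117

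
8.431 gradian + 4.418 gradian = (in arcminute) 693.8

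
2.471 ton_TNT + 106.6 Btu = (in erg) 1.034e+17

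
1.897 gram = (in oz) 0.06691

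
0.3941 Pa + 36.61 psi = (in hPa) 2524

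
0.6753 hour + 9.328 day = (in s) 8.084e+05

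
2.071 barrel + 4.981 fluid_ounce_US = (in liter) 329.4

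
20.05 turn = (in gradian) 8020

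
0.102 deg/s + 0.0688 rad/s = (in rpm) 0.674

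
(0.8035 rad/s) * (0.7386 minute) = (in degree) 2040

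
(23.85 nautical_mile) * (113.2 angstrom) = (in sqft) 0.005382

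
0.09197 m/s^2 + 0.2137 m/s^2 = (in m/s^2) 0.3057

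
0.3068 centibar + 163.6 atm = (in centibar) 1.658e+04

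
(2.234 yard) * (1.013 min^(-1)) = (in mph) 0.07715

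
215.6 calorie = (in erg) 9.021e+09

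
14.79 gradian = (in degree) 13.31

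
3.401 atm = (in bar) 3.446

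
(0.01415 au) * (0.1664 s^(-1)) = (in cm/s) 3.522e+10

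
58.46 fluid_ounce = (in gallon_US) 0.4567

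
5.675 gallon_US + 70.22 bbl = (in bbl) 70.36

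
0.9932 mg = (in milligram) 0.9932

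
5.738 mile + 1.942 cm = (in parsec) 2.993e-13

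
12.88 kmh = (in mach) 0.01051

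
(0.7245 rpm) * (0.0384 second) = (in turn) 0.0004637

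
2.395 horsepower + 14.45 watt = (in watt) 1800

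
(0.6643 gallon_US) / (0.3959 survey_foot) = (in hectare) 2.084e-06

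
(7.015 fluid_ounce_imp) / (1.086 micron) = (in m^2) 183.5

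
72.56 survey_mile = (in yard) 1.277e+05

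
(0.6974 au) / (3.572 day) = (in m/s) 3.381e+05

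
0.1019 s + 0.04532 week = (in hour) 7.614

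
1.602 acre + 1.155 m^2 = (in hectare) 0.6484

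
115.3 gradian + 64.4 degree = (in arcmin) 1.009e+04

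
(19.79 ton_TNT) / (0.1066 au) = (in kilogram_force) 0.5295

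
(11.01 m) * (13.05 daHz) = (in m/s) 1437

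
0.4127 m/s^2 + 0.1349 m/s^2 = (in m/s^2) 0.5476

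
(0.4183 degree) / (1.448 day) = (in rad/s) 5.836e-08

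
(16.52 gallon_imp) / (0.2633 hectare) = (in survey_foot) 9.358e-05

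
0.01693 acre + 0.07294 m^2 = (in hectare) 0.006859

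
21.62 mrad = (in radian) 0.02162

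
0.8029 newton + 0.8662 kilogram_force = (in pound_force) 2.09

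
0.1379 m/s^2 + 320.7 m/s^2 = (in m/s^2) 320.8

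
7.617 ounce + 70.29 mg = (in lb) 0.4762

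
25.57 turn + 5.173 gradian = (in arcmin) 5.526e+05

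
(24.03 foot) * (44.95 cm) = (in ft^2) 35.44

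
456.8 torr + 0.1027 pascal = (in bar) 0.609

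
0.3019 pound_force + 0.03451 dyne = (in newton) 1.343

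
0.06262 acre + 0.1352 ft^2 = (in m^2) 253.4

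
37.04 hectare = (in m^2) 3.704e+05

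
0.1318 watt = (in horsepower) 0.0001767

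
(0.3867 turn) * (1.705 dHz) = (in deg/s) 23.74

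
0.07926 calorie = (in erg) 3.316e+06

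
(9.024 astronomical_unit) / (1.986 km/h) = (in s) 2.447e+12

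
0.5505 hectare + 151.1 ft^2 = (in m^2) 5519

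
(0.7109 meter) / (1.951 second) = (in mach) 0.00107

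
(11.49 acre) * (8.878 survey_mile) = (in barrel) 4.179e+09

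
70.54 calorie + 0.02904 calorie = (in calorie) 70.57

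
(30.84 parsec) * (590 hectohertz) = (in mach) 1.649e+20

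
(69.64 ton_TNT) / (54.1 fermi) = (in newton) 5.386e+24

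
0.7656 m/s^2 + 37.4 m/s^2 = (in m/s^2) 38.17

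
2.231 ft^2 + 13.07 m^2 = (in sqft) 142.9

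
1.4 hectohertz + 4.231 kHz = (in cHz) 4.371e+05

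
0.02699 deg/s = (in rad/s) 0.0004711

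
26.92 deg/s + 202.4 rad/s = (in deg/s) 1.162e+04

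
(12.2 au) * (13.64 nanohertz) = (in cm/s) 2.489e+06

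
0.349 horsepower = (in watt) 260.2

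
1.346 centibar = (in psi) 0.1952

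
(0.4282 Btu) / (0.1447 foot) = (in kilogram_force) 1045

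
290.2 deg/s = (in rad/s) 5.065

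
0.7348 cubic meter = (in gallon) 194.1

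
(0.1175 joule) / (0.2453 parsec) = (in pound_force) 3.49e-18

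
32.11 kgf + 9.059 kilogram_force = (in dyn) 4.037e+07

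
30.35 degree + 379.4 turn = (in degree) 1.366e+05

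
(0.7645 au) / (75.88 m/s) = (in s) 1.507e+09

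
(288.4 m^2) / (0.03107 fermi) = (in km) 9.282e+15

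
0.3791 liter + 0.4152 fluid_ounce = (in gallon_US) 0.1034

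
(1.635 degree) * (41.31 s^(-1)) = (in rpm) 11.26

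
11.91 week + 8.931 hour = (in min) 1.206e+05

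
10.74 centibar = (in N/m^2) 1.074e+04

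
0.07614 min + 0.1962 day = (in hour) 4.71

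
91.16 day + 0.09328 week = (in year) 0.2515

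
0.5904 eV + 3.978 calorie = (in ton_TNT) 3.978e-09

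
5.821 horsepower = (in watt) 4341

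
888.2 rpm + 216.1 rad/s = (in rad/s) 309.1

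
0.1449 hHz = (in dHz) 144.9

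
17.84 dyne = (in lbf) 4.011e-05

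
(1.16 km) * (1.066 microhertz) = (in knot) 0.002404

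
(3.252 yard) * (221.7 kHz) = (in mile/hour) 1.475e+06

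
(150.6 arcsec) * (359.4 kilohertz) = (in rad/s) 262.4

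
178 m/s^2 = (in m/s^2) 178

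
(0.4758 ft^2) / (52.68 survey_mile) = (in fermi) 5.214e+08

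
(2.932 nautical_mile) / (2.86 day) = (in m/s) 0.02197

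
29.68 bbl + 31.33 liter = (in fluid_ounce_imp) 1.672e+05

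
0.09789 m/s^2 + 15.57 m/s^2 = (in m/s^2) 15.67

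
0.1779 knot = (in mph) 0.2047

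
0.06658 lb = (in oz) 1.065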